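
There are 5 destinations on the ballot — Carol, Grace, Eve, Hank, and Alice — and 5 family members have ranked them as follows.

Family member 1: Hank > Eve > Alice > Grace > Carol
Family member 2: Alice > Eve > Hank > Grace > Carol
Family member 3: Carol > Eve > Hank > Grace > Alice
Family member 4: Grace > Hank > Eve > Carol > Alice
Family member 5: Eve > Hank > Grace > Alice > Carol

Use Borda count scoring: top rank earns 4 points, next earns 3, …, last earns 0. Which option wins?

Borda scores:
  Carol: 0 + 0 + 4 + 1 + 0 = 5
  Grace: 1 + 1 + 1 + 4 + 2 = 9
  Eve: 3 + 3 + 3 + 2 + 4 = 15
  Hank: 4 + 2 + 2 + 3 + 3 = 14
  Alice: 2 + 4 + 0 + 0 + 1 = 7
Eve has the highest total.

Eve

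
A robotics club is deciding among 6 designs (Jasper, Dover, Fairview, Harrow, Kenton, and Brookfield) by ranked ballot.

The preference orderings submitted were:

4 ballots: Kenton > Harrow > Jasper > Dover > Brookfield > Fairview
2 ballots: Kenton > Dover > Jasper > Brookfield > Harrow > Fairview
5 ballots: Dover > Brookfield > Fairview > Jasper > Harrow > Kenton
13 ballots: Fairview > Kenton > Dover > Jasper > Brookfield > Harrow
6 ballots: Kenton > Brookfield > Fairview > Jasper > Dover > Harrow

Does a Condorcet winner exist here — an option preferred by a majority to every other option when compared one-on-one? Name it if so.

There is no Condorcet winner

Head-to-head results (30 voters total):
Jasper vs Dover: Dover wins 20–10.
Jasper vs Fairview: Fairview wins 24–6.
Jasper vs Harrow: Jasper wins 26–4.
Jasper vs Kenton: Kenton wins 25–5.
Jasper vs Brookfield: Jasper wins 19–11.
Dover vs Fairview: Fairview wins 19–11.
Dover vs Harrow: Dover wins 26–4.
Dover vs Kenton: Kenton wins 25–5.
Dover vs Brookfield: Dover wins 24–6.
Fairview vs Harrow: Fairview wins 24–6.
Fairview vs Kenton: Fairview wins 18–12.
Fairview vs Brookfield: Brookfield wins 17–13.
Harrow vs Kenton: Kenton wins 25–5.
Harrow vs Brookfield: Brookfield wins 26–4.
Kenton vs Brookfield: Kenton wins 25–5.
No candidate beats all others: Jasper beats Brookfield beats Fairview beats Jasper, a majority cycle.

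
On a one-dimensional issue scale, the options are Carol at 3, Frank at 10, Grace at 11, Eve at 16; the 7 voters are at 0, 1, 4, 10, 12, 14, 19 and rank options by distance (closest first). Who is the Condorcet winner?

With single-peaked preferences on a line, the Condorcet winner is the candidate closest to the median voter.
The median voter (position 10) is closest to Frank at 10.
Check: Frank vs Eve — voters closer to Frank: 5 of 7.

Frank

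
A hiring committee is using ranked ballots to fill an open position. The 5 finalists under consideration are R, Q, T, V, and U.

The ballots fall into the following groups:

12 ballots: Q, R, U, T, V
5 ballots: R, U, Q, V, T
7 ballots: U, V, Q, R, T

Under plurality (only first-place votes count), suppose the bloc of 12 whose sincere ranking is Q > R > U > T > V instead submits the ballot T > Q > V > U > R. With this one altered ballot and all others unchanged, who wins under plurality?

First-place totals with the altered ballot: R 5, Q 0, T 12, V 0, U 7.
The switch changes the winner from Q to T.

T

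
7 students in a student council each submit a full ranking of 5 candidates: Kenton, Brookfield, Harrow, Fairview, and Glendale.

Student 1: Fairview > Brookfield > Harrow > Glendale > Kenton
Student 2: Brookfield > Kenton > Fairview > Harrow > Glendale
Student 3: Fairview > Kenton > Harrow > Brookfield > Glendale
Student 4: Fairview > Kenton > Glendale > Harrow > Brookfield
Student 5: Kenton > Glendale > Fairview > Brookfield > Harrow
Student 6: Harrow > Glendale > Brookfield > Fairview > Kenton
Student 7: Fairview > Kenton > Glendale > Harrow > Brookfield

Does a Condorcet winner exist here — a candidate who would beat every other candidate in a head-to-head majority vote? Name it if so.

Head-to-head results (7 voters total):
Kenton vs Brookfield: Kenton wins 4–3.
Kenton vs Harrow: Kenton wins 5–2.
Kenton vs Fairview: Fairview wins 5–2.
Kenton vs Glendale: Kenton wins 5–2.
Brookfield vs Harrow: Harrow wins 4–3.
Brookfield vs Fairview: Fairview wins 5–2.
Brookfield vs Glendale: Glendale wins 4–3.
Harrow vs Fairview: Fairview wins 6–1.
Harrow vs Glendale: Harrow wins 4–3.
Fairview vs Glendale: Fairview wins 5–2.
Fairview beats each rival — Kenton (5–2), Brookfield (5–2), Harrow (6–1), Glendale (5–2) — so Fairview is the Condorcet winner.

Fairview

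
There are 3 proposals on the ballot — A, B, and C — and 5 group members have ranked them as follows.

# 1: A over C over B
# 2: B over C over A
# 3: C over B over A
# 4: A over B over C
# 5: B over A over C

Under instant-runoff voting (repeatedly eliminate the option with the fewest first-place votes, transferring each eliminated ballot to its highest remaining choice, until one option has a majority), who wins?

Round 1: A 2, B 2, C 1. C has the fewest and is eliminated.
Round 2: B 3, A 2. B has a majority.

B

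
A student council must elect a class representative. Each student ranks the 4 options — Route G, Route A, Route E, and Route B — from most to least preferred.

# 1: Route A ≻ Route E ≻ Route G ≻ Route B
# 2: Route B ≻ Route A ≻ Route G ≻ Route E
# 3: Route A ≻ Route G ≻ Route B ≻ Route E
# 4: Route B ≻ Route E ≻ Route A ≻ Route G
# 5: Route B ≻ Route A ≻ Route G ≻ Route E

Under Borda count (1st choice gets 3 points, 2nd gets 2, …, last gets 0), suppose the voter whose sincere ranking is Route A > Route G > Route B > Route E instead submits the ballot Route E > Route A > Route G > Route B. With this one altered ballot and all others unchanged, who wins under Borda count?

Borda totals with the altered ballot: Route G 4, Route A 10, Route E 7, Route B 9.
The winner is unchanged: still Route A.

Route A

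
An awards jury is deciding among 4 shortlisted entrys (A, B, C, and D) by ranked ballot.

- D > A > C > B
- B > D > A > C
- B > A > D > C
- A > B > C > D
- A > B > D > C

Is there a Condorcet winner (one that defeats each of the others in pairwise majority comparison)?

Yes

Head-to-head results (5 voters total):
A vs B: A wins 3–2.
A vs C: A wins 5–0.
A vs D: A wins 3–2.
B vs C: B wins 4–1.
B vs D: B wins 4–1.
C vs D: D wins 4–1.
A beats each rival — B (3–2), C (5–0), D (3–2) — so A is the Condorcet winner.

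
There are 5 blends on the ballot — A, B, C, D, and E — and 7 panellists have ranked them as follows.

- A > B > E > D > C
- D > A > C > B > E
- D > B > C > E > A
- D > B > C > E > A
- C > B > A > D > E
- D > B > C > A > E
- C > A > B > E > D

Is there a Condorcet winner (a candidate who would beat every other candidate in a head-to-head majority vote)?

Yes

Head-to-head results (7 voters total):
A vs B: B wins 4–3.
A vs C: C wins 5–2.
A vs D: D wins 4–3.
A vs E: A wins 5–2.
B vs C: B wins 4–3.
B vs D: D wins 4–3.
B vs E: B wins 7–0.
C vs D: D wins 5–2.
C vs E: C wins 6–1.
D vs E: D wins 5–2.
D beats each rival — A (4–3), B (4–3), C (5–2), E (5–2) — so D is the Condorcet winner.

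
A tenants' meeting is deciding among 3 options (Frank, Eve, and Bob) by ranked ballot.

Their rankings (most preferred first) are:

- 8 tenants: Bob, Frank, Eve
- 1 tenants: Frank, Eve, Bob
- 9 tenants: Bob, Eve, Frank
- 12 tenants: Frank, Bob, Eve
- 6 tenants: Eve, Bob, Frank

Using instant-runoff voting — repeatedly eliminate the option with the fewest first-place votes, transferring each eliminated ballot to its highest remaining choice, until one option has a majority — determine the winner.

Round 1: Bob 17, Frank 13, Eve 6. Eve has the fewest and is eliminated.
Round 2: Bob 23, Frank 13. Bob has a majority.

Bob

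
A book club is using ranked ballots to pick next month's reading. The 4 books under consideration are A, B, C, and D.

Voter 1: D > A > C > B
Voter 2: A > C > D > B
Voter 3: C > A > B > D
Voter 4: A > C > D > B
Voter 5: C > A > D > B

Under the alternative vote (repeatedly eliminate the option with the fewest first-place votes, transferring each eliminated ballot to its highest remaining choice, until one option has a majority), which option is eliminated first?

Round 1: A 2, C 2, D 1, B 0. B has the fewest and is eliminated.
Round 2: A 2, C 2, D 1. D has the fewest and is eliminated.
Round 3: A 3, C 2. A has a majority.

B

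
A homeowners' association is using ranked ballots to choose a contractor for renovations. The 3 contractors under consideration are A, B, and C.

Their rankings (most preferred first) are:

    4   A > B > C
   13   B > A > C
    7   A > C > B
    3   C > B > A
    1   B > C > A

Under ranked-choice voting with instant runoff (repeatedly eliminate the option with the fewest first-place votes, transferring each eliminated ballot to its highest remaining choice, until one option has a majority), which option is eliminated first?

Round 1: B 14, A 11, C 3. C has the fewest and is eliminated.
Round 2: B 17, A 11. B has a majority.

C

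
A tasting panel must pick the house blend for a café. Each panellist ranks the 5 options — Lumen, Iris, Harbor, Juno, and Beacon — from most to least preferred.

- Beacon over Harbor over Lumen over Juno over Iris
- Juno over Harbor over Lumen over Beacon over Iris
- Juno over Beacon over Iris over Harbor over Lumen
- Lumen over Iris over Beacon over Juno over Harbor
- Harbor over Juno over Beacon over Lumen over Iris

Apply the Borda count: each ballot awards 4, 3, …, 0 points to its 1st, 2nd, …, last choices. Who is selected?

Juno

Borda scores:
  Lumen: 2 + 2 + 0 + 4 + 1 = 9
  Iris: 0 + 0 + 2 + 3 + 0 = 5
  Harbor: 3 + 3 + 1 + 0 + 4 = 11
  Juno: 1 + 4 + 4 + 1 + 3 = 13
  Beacon: 4 + 1 + 3 + 2 + 2 = 12
Juno has the highest total.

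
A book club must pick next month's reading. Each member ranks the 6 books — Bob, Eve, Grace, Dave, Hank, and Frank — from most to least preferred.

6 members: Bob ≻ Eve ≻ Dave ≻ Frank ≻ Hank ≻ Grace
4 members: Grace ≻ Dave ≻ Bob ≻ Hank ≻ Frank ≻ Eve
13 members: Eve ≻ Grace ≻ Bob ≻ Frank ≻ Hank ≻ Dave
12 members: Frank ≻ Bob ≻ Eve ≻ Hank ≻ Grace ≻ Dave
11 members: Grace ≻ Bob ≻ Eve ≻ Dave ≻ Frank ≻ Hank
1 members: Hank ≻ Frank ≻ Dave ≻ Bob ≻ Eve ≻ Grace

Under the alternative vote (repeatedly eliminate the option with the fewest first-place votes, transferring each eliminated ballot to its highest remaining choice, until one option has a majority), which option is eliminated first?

Round 1: Grace 15, Eve 13, Frank 12, Bob 6, Hank 1, Dave 0. Dave has the fewest and is eliminated.
Round 2: Grace 15, Eve 13, Frank 12, Bob 6, Hank 1. Hank has the fewest and is eliminated.
Round 3: Grace 15, Eve 13, Frank 13, Bob 6. Bob has the fewest and is eliminated.
Round 4: Eve 19, Grace 15, Frank 13. Frank has the fewest and is eliminated.
Round 5: Eve 32, Grace 15. Eve has a majority.

Dave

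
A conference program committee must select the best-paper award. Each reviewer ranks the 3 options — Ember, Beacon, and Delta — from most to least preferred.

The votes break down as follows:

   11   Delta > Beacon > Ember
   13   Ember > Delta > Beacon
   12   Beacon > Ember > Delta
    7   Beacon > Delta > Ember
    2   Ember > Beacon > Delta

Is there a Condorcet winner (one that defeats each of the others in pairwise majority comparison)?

Head-to-head results (45 voters total):
Ember vs Beacon: Beacon wins 30–15.
Ember vs Delta: Ember wins 27–18.
Beacon vs Delta: Delta wins 24–21.
No candidate beats all others: Ember beats Delta beats Beacon beats Ember, a majority cycle.

No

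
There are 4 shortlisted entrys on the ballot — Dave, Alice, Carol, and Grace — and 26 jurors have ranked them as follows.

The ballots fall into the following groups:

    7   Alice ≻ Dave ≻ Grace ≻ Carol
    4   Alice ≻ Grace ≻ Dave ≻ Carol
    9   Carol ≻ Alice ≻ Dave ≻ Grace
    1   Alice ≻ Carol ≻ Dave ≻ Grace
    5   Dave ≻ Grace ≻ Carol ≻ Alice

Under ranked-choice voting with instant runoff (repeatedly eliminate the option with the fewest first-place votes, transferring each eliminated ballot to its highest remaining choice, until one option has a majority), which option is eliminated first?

Round 1: Alice 12, Carol 9, Dave 5, Grace 0. Grace has the fewest and is eliminated.
Round 2: Alice 12, Carol 9, Dave 5. Dave has the fewest and is eliminated.
Round 3: Carol 14, Alice 12. Carol has a majority.

Grace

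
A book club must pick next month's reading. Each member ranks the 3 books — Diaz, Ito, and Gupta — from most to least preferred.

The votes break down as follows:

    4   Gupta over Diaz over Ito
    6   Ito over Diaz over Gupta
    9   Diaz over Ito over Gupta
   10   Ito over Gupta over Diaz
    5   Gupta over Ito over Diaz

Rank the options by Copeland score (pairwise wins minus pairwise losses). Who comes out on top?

Pairwise results:
  Diaz vs Ito: Ito wins 21–13.
  Diaz vs Gupta: Gupta wins 19–15.
  Ito vs Gupta: Ito wins 25–9.
Copeland scores (wins − losses):
  Diaz: 0 − 2 = -2
  Ito: 2 − 0 = 2
  Gupta: 1 − 1 = 0
Ito has the best Copeland score.

Ito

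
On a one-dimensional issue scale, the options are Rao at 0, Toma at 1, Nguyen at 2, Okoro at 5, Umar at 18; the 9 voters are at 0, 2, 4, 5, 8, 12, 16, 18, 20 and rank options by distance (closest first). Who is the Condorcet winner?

Okoro

With single-peaked preferences on a line, the Condorcet winner is the candidate closest to the median voter.
The median voter (position 8) is closest to Okoro at 5.
Check: Okoro vs Nguyen — voters closer to Okoro: 7 of 9.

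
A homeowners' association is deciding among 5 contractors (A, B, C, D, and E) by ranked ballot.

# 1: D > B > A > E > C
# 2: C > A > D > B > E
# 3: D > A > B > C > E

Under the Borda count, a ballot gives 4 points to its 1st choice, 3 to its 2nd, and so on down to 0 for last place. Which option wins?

Borda scores:
  A: 2 + 3 + 3 = 8
  B: 3 + 1 + 2 = 6
  C: 0 + 4 + 1 = 5
  D: 4 + 2 + 4 = 10
  E: 1 + 0 + 0 = 1
D has the highest total.

D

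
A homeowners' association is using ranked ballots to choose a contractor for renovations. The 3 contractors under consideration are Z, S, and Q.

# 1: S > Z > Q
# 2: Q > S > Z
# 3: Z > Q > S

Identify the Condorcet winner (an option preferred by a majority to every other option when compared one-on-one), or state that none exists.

Head-to-head results (3 voters total):
Z vs S: S wins 2–1.
Z vs Q: Z wins 2–1.
S vs Q: Q wins 2–1.
No candidate beats all others: Z beats Q beats S beats Z, a majority cycle.

No Condorcet winner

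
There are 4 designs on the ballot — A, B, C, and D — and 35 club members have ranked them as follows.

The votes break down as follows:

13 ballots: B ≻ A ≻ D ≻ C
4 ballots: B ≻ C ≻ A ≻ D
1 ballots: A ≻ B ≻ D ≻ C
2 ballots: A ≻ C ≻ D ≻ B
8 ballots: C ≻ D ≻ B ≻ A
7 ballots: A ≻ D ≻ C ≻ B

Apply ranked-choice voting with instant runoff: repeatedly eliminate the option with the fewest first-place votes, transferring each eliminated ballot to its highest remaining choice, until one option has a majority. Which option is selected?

Round 1: B 17, A 10, C 8, D 0. D has the fewest and is eliminated.
Round 2: B 17, A 10, C 8. C has the fewest and is eliminated.
Round 3: B 25, A 10. B has a majority.

B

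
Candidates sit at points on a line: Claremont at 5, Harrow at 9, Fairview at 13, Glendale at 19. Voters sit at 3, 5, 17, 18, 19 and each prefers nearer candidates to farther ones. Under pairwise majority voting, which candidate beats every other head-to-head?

Glendale

With single-peaked preferences on a line, the Condorcet winner is the candidate closest to the median voter.
The median voter (position 17) is closest to Glendale at 19.
Check: Glendale vs Fairview — voters closer to Glendale: 3 of 5.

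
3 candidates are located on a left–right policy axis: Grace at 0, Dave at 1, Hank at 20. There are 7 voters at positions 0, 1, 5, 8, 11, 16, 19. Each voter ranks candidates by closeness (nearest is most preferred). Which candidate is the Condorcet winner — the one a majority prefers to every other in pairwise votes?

Dave

With single-peaked preferences on a line, the Condorcet winner is the candidate closest to the median voter.
The median voter (position 8) is closest to Dave at 1.
Check: Dave vs Grace — voters closer to Dave: 6 of 7.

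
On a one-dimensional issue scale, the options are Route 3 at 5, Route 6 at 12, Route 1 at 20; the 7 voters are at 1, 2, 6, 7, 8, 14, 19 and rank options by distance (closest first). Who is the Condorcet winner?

Route 3

With single-peaked preferences on a line, the Condorcet winner is the candidate closest to the median voter.
The median voter (position 7) is closest to Route 3 at 5.
Check: Route 3 vs Route 1 — voters closer to Route 3: 5 of 7.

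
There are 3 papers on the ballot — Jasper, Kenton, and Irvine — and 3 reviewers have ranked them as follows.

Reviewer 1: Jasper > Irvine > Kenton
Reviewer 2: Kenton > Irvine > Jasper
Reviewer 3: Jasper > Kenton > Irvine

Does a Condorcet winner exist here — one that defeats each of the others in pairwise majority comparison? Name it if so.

Jasper

Head-to-head results (3 voters total):
Jasper vs Kenton: Jasper wins 2–1.
Jasper vs Irvine: Jasper wins 2–1.
Kenton vs Irvine: Kenton wins 2–1.
Jasper beats each rival — Kenton (2–1), Irvine (2–1) — so Jasper is the Condorcet winner.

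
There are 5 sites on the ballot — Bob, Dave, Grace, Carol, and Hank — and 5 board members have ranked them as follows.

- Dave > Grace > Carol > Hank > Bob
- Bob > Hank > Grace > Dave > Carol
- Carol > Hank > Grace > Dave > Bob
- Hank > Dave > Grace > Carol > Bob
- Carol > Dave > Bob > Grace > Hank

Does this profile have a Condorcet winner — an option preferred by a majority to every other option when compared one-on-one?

Head-to-head results (5 voters total):
Bob vs Dave: Dave wins 4–1.
Bob vs Grace: Grace wins 3–2.
Bob vs Carol: Carol wins 4–1.
Bob vs Hank: Hank wins 3–2.
Dave vs Grace: Dave wins 3–2.
Dave vs Carol: Dave wins 3–2.
Dave vs Hank: Hank wins 3–2.
Grace vs Carol: Grace wins 3–2.
Grace vs Hank: Hank wins 3–2.
Carol vs Hank: Carol wins 3–2.
No candidate beats all others: Dave beats Carol beats Hank beats Dave, a majority cycle.

No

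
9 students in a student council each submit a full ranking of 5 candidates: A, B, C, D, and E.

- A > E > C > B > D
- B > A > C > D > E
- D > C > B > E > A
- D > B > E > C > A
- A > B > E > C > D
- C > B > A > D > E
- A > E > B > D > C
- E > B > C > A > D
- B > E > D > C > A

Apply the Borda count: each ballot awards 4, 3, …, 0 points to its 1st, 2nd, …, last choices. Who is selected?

B

Borda scores:
  A: 4 + 3 + 0 + 0 + 4 + 2 + 4 + 1 + 0 = 18
  B: 1 + 4 + 2 + 3 + 3 + 3 + 2 + 3 + 4 = 25
  C: 2 + 2 + 3 + 1 + 1 + 4 + 0 + 2 + 1 = 16
  D: 0 + 1 + 4 + 4 + 0 + 1 + 1 + 0 + 2 = 13
  E: 3 + 0 + 1 + 2 + 2 + 0 + 3 + 4 + 3 = 18
B has the highest total.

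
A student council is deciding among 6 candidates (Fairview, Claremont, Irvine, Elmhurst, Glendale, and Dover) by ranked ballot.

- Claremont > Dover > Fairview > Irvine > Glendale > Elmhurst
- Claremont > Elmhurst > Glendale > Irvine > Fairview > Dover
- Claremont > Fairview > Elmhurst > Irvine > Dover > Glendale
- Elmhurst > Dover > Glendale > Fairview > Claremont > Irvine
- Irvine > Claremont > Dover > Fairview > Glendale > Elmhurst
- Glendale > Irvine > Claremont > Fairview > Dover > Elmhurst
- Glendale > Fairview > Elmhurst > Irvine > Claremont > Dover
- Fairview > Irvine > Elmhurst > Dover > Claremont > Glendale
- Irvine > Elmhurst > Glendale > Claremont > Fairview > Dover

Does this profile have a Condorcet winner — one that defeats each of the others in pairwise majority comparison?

No

Head-to-head results (9 voters total):
Fairview vs Claremont: Claremont wins 6–3.
Fairview vs Irvine: Fairview wins 5–4.
Fairview vs Elmhurst: Fairview wins 6–3.
Fairview vs Glendale: Glendale wins 5–4.
Fairview vs Dover: Fairview wins 6–3.
Claremont vs Irvine: Irvine wins 5–4.
Claremont vs Elmhurst: Claremont wins 5–4.
Claremont vs Glendale: Claremont wins 5–4.
Claremont vs Dover: Claremont wins 7–2.
Irvine vs Elmhurst: Irvine wins 5–4.
Irvine vs Glendale: Irvine wins 5–4.
Irvine vs Dover: Irvine wins 7–2.
Elmhurst vs Glendale: Elmhurst wins 5–4.
Elmhurst vs Dover: Elmhurst wins 6–3.
Glendale vs Dover: Dover wins 5–4.
No candidate beats all others: Fairview beats Irvine beats Claremont beats Fairview, a majority cycle.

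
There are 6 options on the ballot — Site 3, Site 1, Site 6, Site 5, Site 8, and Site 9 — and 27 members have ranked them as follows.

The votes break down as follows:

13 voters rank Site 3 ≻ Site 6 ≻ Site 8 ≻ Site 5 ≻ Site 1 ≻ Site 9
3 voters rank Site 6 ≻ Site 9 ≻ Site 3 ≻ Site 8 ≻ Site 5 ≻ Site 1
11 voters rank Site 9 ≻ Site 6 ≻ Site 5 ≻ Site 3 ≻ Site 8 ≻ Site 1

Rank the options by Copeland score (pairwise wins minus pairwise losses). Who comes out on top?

Pairwise results:
  Site 3 vs Site 1: Site 3 wins 27–0.
  Site 3 vs Site 6: Site 6 wins 14–13.
  Site 3 vs Site 5: Site 3 wins 16–11.
  Site 3 vs Site 8: Site 3 wins 27–0.
  Site 3 vs Site 9: Site 9 wins 14–13.
  Site 1 vs Site 6: Site 6 wins 27–0.
  Site 1 vs Site 5: Site 5 wins 27–0.
  Site 1 vs Site 8: Site 8 wins 27–0.
  Site 1 vs Site 9: Site 9 wins 14–13.
  Site 6 vs Site 5: Site 6 wins 27–0.
  Site 6 vs Site 8: Site 6 wins 27–0.
  Site 6 vs Site 9: Site 6 wins 16–11.
  Site 5 vs Site 8: Site 8 wins 16–11.
  Site 5 vs Site 9: Site 9 wins 14–13.
  Site 8 vs Site 9: Site 9 wins 14–13.
Copeland scores (wins − losses):
  Site 3: 3 − 2 = 1
  Site 1: 0 − 5 = -5
  Site 6: 5 − 0 = 5
  Site 5: 1 − 4 = -3
  Site 8: 2 − 3 = -1
  Site 9: 4 − 1 = 3
Site 6 has the best Copeland score.

Site 6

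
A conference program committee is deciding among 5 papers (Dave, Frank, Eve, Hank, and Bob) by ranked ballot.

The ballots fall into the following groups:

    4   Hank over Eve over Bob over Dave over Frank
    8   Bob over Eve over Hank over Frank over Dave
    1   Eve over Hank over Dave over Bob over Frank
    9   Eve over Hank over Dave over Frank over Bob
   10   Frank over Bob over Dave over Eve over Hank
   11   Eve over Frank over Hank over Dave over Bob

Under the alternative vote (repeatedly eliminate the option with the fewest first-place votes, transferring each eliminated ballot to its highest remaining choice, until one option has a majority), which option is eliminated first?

Dave

Round 1: Eve 21, Frank 10, Bob 8, Hank 4, Dave 0. Dave has the fewest and is eliminated.
Round 2: Eve 21, Frank 10, Bob 8, Hank 4. Hank has the fewest and is eliminated.
Round 3: Eve 25, Frank 10, Bob 8. Eve has a majority.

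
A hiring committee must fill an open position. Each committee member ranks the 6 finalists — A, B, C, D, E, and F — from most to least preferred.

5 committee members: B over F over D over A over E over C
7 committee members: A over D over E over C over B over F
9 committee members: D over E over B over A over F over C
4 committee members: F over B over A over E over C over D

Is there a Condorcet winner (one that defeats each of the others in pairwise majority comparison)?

Yes

Head-to-head results (25 voters total):
A vs B: B wins 18–7.
A vs C: A wins 25–0.
A vs D: D wins 14–11.
A vs E: A wins 16–9.
A vs F: A wins 16–9.
B vs C: B wins 18–7.
B vs D: D wins 16–9.
B vs E: E wins 16–9.
B vs F: B wins 21–4.
C vs D: D wins 21–4.
C vs E: E wins 25–0.
C vs F: F wins 18–7.
D vs E: D wins 21–4.
D vs F: D wins 16–9.
E vs F: E wins 16–9.
D beats each rival — A (14–11), B (16–9), C (21–4), E (21–4), F (16–9) — so D is the Condorcet winner.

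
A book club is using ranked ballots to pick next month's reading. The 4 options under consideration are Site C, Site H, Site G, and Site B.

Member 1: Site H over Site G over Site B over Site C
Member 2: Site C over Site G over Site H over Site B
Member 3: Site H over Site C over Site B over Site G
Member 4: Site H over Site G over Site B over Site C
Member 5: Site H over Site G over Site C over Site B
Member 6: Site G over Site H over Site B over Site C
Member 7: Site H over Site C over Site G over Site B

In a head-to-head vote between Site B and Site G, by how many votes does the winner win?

Ballots ranking Site B above Site G: 1.
Ballots ranking Site G above Site B: 6.
Site G wins 6–1, a margin of 5.

5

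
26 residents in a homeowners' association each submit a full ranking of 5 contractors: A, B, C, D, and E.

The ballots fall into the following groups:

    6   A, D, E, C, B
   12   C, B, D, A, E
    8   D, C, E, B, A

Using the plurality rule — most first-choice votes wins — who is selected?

First-place vote totals:
  A: 6
  B: 0
  C: 12
  D: 8
  E: 0
C has the most first-place votes.

C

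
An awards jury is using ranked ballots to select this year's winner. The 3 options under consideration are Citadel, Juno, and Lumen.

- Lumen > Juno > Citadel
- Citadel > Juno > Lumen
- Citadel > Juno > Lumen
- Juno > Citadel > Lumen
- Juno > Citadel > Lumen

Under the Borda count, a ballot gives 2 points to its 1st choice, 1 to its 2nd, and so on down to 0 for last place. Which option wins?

Borda scores:
  Citadel: 0 + 2 + 2 + 1 + 1 = 6
  Juno: 1 + 1 + 1 + 2 + 2 = 7
  Lumen: 2 + 0 + 0 + 0 + 0 = 2
Juno has the highest total.

Juno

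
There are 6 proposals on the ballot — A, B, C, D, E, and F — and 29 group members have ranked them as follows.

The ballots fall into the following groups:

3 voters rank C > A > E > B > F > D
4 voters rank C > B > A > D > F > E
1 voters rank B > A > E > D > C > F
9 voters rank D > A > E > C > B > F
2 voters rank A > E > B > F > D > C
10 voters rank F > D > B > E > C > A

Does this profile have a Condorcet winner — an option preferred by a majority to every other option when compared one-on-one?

Head-to-head results (29 voters total):
A vs B: B wins 15–14.
A vs C: C wins 17–12.
A vs D: D wins 19–10.
A vs E: A wins 19–10.
A vs F: A wins 19–10.
B vs C: C wins 16–13.
B vs D: D wins 19–10.
B vs E: B wins 15–14.
B vs F: B wins 19–10.
C vs D: D wins 22–7.
C vs E: E wins 22–7.
C vs F: C wins 17–12.
D vs E: D wins 23–6.
D vs F: F wins 15–14.
E vs F: E wins 15–14.
No candidate beats all others: A beats E beats C beats A, a majority cycle.

No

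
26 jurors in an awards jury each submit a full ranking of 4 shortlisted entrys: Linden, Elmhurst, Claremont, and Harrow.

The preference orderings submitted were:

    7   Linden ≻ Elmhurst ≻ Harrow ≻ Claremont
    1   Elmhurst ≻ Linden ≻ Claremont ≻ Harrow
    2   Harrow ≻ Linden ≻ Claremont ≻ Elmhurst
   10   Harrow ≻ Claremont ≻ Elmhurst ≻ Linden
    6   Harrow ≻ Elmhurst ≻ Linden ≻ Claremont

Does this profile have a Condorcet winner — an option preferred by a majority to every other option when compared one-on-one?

Head-to-head results (26 voters total):
Linden vs Elmhurst: Elmhurst wins 17–9.
Linden vs Claremont: Linden wins 16–10.
Linden vs Harrow: Harrow wins 18–8.
Elmhurst vs Claremont: Elmhurst wins 14–12.
Elmhurst vs Harrow: Harrow wins 18–8.
Claremont vs Harrow: Harrow wins 25–1.
Harrow beats each rival — Linden (18–8), Elmhurst (18–8), Claremont (25–1) — so Harrow is the Condorcet winner.

Yes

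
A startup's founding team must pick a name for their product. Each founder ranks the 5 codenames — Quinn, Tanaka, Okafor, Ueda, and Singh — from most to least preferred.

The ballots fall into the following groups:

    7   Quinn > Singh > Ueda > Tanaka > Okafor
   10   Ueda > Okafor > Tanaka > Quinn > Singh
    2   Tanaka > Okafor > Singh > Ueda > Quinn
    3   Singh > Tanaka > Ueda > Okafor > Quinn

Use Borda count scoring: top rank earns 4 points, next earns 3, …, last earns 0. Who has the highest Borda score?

Borda scores:
  Quinn: 7·4 + 10·1 + 2·0 + 3·0 = 38
  Tanaka: 7·1 + 10·2 + 2·4 + 3·3 = 44
  Okafor: 7·0 + 10·3 + 2·3 + 3·1 = 39
  Ueda: 7·2 + 10·4 + 2·1 + 3·2 = 62
  Singh: 7·3 + 10·0 + 2·2 + 3·4 = 37
Ueda has the highest total.

Ueda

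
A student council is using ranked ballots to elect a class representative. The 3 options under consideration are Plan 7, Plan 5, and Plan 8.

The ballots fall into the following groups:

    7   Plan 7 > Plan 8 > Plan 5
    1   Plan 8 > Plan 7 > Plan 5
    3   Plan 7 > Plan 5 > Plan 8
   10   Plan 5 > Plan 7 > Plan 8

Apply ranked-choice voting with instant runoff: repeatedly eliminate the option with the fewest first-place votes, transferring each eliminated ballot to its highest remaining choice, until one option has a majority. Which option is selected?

Plan 7

Round 1: Plan 7 10, Plan 5 10, Plan 8 1. Plan 8 has the fewest and is eliminated.
Round 2: Plan 7 11, Plan 5 10. Plan 7 has a majority.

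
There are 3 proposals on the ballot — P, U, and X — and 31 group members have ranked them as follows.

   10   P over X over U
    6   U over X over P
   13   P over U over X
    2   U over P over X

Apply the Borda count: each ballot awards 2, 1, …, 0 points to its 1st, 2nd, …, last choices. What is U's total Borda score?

29

Borda scores:
  P: 10·2 + 6·0 + 13·2 + 2·1 = 48
  U: 10·0 + 6·2 + 13·1 + 2·2 = 29
  X: 10·1 + 6·1 + 13·0 + 2·0 = 16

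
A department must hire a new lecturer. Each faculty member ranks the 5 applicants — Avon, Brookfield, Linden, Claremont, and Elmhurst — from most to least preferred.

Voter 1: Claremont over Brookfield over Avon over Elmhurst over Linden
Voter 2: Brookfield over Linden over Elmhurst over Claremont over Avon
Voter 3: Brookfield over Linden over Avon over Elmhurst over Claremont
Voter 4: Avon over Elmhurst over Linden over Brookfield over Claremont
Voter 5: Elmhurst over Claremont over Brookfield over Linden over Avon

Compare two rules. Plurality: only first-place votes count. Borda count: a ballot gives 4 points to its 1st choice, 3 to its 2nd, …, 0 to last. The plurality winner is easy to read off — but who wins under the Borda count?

Brookfield

Plurality first-place counts: Avon 1, Brookfield 2, Linden 0, Claremont 1, Elmhurst 1 → Brookfield.
Borda totals: Avon 8, Brookfield 14, Linden 9, Claremont 8, Elmhurst 11 → Brookfield.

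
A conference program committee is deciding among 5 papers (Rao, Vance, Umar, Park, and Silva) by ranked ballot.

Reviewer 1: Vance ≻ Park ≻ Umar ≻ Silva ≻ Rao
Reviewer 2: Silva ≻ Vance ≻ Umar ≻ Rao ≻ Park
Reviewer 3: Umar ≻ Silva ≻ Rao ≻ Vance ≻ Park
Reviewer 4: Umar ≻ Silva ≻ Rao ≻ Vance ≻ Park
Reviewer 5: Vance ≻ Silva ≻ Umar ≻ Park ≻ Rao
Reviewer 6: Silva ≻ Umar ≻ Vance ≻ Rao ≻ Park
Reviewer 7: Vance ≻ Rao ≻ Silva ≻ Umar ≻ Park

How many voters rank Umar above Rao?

Ballots ranking Umar above Rao: 6.
Ballots ranking Rao above Umar: 1.
So 6 of 7 voters prefer Umar to Rao.

6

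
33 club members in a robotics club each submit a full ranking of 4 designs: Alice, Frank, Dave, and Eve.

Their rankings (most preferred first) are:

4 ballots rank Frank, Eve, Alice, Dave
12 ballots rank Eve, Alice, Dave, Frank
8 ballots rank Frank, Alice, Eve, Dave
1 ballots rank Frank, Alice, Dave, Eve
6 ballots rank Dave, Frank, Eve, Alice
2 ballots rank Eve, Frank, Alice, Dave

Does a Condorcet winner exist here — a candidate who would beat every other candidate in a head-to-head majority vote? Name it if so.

Head-to-head results (33 voters total):
Alice vs Frank: Frank wins 21–12.
Alice vs Dave: Alice wins 27–6.
Alice vs Eve: Eve wins 24–9.
Frank vs Dave: Dave wins 18–15.
Frank vs Eve: Frank wins 19–14.
Dave vs Eve: Eve wins 26–7.
No candidate beats all others: Alice beats Dave beats Frank beats Alice, a majority cycle.

None — there is no Condorcet winner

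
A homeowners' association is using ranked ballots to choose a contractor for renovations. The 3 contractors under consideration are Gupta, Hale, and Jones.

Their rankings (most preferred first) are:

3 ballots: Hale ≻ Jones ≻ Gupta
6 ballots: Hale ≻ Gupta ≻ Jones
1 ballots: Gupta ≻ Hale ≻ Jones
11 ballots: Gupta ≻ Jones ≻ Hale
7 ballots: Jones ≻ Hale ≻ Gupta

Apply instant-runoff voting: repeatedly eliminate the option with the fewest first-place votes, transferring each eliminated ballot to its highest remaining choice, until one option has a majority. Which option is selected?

Hale

Round 1: Gupta 12, Hale 9, Jones 7. Jones has the fewest and is eliminated.
Round 2: Hale 16, Gupta 12. Hale has a majority.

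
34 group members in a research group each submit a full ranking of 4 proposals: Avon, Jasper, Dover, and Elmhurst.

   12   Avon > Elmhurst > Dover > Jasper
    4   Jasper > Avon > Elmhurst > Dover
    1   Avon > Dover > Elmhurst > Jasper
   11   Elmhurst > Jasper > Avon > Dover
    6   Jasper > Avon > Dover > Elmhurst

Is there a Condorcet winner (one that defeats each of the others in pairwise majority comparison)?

Head-to-head results (34 voters total):
Avon vs Jasper: Jasper wins 21–13.
Avon vs Dover: Avon wins 34–0.
Avon vs Elmhurst: Avon wins 23–11.
Jasper vs Dover: Jasper wins 21–13.
Jasper vs Elmhurst: Elmhurst wins 24–10.
Dover vs Elmhurst: Elmhurst wins 27–7.
No candidate beats all others: Avon beats Elmhurst beats Jasper beats Avon, a majority cycle.

No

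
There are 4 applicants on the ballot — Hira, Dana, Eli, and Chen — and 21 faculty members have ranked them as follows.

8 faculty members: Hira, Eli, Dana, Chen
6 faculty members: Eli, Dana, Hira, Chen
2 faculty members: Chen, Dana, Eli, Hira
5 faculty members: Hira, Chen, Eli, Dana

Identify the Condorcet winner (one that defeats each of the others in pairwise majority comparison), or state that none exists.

Head-to-head results (21 voters total):
Hira vs Dana: Hira wins 13–8.
Hira vs Eli: Hira wins 13–8.
Hira vs Chen: Hira wins 19–2.
Dana vs Eli: Eli wins 19–2.
Dana vs Chen: Dana wins 14–7.
Eli vs Chen: Eli wins 14–7.
Hira beats each rival — Dana (13–8), Eli (13–8), Chen (19–2) — so Hira is the Condorcet winner.

Hira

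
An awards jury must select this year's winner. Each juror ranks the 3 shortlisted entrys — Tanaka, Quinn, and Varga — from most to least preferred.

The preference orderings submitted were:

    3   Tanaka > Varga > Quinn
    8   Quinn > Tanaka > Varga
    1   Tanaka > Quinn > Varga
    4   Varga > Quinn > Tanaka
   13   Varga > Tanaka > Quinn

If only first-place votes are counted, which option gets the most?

First-place vote totals:
  Tanaka: 4
  Quinn: 8
  Varga: 17
Varga has the most first-place votes.

Varga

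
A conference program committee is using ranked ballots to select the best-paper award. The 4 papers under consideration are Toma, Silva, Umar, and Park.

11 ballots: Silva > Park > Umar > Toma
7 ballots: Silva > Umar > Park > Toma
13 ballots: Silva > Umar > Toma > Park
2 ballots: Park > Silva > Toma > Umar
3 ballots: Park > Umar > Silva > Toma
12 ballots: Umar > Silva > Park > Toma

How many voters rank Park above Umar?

16

Ballots ranking Park above Umar: 11+2+3 = 16.
Ballots ranking Umar above Park: 7+13+12 = 32.
So 16 of 48 voters prefer Park to Umar.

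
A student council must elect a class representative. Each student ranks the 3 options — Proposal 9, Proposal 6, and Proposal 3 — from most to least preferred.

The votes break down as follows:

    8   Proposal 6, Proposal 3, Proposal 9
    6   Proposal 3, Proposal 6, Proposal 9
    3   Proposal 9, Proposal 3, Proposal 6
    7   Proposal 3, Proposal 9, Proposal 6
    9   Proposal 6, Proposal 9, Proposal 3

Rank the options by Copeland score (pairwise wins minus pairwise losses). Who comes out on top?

Proposal 6

Pairwise results:
  Proposal 9 vs Proposal 6: Proposal 6 wins 23–10.
  Proposal 9 vs Proposal 3: Proposal 3 wins 21–12.
  Proposal 6 vs Proposal 3: Proposal 6 wins 17–16.
Copeland scores (wins − losses):
  Proposal 9: 0 − 2 = -2
  Proposal 6: 2 − 0 = 2
  Proposal 3: 1 − 1 = 0
Proposal 6 has the best Copeland score.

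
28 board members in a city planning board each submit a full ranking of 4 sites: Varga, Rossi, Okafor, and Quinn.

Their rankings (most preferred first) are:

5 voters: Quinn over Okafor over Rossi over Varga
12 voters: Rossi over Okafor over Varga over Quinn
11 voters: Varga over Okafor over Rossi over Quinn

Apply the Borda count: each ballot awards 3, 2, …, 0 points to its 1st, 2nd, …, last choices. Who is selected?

Borda scores:
  Varga: 5·0 + 12·1 + 11·3 = 45
  Rossi: 5·1 + 12·3 + 11·1 = 52
  Okafor: 5·2 + 12·2 + 11·2 = 56
  Quinn: 5·3 + 12·0 + 11·0 = 15
Okafor has the highest total.

Okafor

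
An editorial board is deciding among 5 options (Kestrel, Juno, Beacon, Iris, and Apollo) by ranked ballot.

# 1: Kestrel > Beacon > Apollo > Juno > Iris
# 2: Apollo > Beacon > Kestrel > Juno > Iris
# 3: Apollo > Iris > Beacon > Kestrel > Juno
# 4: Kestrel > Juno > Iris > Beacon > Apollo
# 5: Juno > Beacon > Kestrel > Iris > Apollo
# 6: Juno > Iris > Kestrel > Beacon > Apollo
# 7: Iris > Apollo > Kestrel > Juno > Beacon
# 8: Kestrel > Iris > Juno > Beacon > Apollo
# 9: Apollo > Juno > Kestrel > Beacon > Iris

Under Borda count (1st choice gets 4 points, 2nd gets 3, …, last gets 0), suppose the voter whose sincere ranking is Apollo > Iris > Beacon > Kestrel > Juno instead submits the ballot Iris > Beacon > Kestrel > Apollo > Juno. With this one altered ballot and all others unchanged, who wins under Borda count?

Kestrel

Borda totals with the altered ballot: Kestrel 24, Juno 19, Beacon 16, Iris 17, Apollo 14.
The winner is unchanged: still Kestrel.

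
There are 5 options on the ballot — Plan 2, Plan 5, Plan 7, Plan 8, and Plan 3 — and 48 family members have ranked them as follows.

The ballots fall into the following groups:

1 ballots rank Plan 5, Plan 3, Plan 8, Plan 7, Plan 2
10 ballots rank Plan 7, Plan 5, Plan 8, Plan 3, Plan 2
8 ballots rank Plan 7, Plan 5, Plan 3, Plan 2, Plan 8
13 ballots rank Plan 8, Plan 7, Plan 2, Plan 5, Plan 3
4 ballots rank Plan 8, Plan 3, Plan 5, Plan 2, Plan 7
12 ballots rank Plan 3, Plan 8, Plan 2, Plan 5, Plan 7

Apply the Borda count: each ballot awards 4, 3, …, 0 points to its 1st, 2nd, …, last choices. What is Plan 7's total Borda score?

Borda scores:
  Plan 2: 0 + 10·0 + 8·1 + 13·2 + 4·1 + 12·2 = 62
  Plan 5: 4 + 10·3 + 8·3 + 13·1 + 4·2 + 12·1 = 91
  Plan 7: 1 + 10·4 + 8·4 + 13·3 + 4·0 + 12·0 = 112
  Plan 8: 2 + 10·2 + 8·0 + 13·4 + 4·4 + 12·3 = 126
  Plan 3: 3 + 10·1 + 8·2 + 13·0 + 4·3 + 12·4 = 89

112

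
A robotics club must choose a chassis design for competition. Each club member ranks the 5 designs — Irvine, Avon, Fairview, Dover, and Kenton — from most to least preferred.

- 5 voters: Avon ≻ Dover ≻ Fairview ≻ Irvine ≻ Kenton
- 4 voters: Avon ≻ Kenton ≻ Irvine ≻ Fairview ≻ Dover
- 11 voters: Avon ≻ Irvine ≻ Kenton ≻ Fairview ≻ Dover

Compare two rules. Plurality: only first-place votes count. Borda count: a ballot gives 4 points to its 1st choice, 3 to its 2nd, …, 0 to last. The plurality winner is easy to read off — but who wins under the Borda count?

Plurality first-place counts: Irvine 0, Avon 20, Fairview 0, Dover 0, Kenton 0 → Avon.
Borda totals: Irvine 46, Avon 80, Fairview 25, Dover 15, Kenton 34 → Avon.

Avon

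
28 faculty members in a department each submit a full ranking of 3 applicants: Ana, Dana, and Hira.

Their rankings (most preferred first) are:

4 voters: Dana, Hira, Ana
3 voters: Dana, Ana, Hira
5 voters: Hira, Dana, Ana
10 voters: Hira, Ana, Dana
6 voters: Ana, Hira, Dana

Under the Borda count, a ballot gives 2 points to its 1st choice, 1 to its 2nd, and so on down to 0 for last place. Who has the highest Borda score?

Borda scores:
  Ana: 4·0 + 3·1 + 5·0 + 10·1 + 6·2 = 25
  Dana: 4·2 + 3·2 + 5·1 + 10·0 + 6·0 = 19
  Hira: 4·1 + 3·0 + 5·2 + 10·2 + 6·1 = 40
Hira has the highest total.

Hira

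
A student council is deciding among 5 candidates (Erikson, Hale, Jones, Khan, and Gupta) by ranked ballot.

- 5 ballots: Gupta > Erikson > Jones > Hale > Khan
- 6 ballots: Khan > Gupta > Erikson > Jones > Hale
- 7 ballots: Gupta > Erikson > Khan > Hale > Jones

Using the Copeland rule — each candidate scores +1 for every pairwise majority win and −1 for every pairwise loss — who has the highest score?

Gupta

Pairwise results:
  Erikson vs Hale: Erikson wins 18–0.
  Erikson vs Jones: Erikson wins 18–0.
  Erikson vs Khan: Erikson wins 12–6.
  Erikson vs Gupta: Gupta wins 18–0.
  Hale vs Jones: Jones wins 11–7.
  Hale vs Khan: Khan wins 13–5.
  Hale vs Gupta: Gupta wins 18–0.
  Jones vs Khan: Khan wins 13–5.
  Jones vs Gupta: Gupta wins 18–0.
  Khan vs Gupta: Gupta wins 12–6.
Copeland scores (wins − losses):
  Erikson: 3 − 1 = 2
  Hale: 0 − 4 = -4
  Jones: 1 − 3 = -2
  Khan: 2 − 2 = 0
  Gupta: 4 − 0 = 4
Gupta has the best Copeland score.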